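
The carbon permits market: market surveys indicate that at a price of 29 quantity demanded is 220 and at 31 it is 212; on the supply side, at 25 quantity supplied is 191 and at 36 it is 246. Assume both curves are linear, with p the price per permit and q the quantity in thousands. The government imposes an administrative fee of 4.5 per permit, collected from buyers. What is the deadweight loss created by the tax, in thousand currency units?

Demand slope: (212 − 220)/(31 − 29) = -4, so qd = 336 − 4p.
Supply slope: (246 − 191)/(36 − 25) = 5, so qs = 5p + 66.
Without the tax, 336 − 4p = 5p + 66 gives 9p = 270, so p* = 30 and q* = 216.
With the tax collected from buyers, demand (in seller-price terms) shifts: qd = 336 − 4(p + 4.5).
New equilibrium: buyers pay 32.5, sellers receive 28, q = 206. (Wedge: pb − ps = 4.5.)
Quantity falls by |ΔQ| = |216 − 206| = 10.
DWL = ½ · t · |ΔQ| = ½ · 4.5 · 10 = 22.5.

Deadweight loss = 22.5 thousand.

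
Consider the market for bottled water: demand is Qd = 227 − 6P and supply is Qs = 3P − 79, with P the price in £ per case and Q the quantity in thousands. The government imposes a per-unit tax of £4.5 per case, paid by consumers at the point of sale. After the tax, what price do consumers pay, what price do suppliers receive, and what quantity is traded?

Consumers pay £35.5; suppliers receive £31; quantity = 14.

Before the tax: set 227 − 6P = 3P − 79 → P* = £34, Q* = 23.
With the tax collected from consumers, demand (in seller-price terms) shifts: Qd = 227 − 6(P + 4.5).
Solving gives Q = 14 with consumers paying £35.5 and suppliers receiving £31 (the £4.5 wedge).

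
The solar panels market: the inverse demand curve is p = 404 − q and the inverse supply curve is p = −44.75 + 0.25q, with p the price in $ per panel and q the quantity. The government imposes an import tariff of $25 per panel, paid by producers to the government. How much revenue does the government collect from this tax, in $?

Tax revenue = $8475.

Inverting to q(p) form: qd = 404 − p; qs = 4p + 179.
Before the tax: set 404 − p = 4p + 179 → p* = $45, q* = 359.
With the tax collected from producers, supply shifts: qs = 4(p − 25) + 179.
Solving gives q = 339 with buyers paying $65 and producers receiving $40 (the $25 wedge).
Revenue = t · Q = 25 · 339 = $8475.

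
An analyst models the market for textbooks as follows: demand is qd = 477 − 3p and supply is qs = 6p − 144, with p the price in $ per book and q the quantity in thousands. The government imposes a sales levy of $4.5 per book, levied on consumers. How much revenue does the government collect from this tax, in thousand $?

Without the tax, 477 − 3p = 6p − 144 gives 9p = 621, so p* = $69 and q* = 270.
With the tax collected from consumers, demand (in seller-price terms) shifts: qd = 477 − 3(p + 4.5).
Solving gives q = 261 with consumers paying $72 and suppliers receiving $67.5 (the $4.5 wedge).
Revenue = t · Q = 4.5 · 261 = $1174.5.

Tax revenue = $1174.5 thousand.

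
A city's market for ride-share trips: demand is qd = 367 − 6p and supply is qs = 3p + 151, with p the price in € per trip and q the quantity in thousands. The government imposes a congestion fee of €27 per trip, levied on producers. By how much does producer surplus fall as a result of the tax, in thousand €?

Without the tax, 367 − 6p = 3p + 151 gives 9p = 216, so p* = €24 and q* = 223.
With the tax collected from producers, supply shifts: qs = 3(p − 27) + 151.
Solving gives q = 169 with consumers paying €33 and producers receiving €6 (the €27 wedge).
ΔPS is the trapezoid between Q = 169 and Q = 223 of height €18: ½ · (223 + 169) · 18 = €3528.

Producer surplus falls by €3528 thousand.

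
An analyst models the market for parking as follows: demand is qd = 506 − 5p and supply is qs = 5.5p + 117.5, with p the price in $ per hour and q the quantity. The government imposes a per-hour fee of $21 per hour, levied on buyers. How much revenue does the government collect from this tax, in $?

Without the tax, 506 − 5p = 5.5p + 117.5 gives 10.5p = 388.5, so p* = $37 and q* = 321.
With the tax collected from buyers, demand (in seller-price terms) shifts: qd = 506 − 5(p + 21).
Solving gives q = 266 with buyers paying $48 and sellers receiving $27 (the $21 wedge).
Revenue = t · Q = 21 · 266 = $5586.

Tax revenue = $5586.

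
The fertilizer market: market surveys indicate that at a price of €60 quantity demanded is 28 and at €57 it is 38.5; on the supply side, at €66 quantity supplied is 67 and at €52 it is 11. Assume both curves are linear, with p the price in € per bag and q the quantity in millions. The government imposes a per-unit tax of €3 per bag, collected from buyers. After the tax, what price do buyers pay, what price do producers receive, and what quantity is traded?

Demand slope: (38.5 − 28)/(57 − 60) = -3.5, so qd = 238 − 3.5p.
Supply slope: (11 − 67)/(52 − 66) = 4, so qs = 4p − 197.
Before the tax: set 238 − 3.5p = 4p − 197 → p* = €58, q* = 35.
With the tax collected from buyers, demand (in seller-price terms) shifts: qd = 238 − 3.5(p + 3).
Solving gives q = 29.4 with buyers paying €59.6 and producers receiving €56.6 (the €3 wedge).

Buyers pay €59.6; producers receive €56.6; quantity = 29.4.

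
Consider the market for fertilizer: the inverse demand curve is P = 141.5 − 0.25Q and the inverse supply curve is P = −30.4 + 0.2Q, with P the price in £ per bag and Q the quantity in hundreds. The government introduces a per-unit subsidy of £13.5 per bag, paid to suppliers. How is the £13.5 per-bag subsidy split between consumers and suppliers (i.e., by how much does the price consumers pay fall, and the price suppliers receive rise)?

Consumers gain £7.5 per bag; suppliers gain £6 per bag.

Rewrite in direct form: Qd = 566 − 4P and Qs = 5P + 152.
Without the subsidy, 566 − 4P = 5P + 152 gives 9P = 414, so P* = £46 and Q* = 382.
With a per-unit subsidy paid to suppliers, each receives P + 13.5 per unit sold, so supply becomes Qs = 5(P + 13.5) + 152.
New equilibrium: consumers pay £38.5, suppliers receive £52, Q = 412. (Wedge: Pb − Ps = −13.5.)
Gain to consumers: £7.5; to suppliers: £6. (They sum to £13.5.)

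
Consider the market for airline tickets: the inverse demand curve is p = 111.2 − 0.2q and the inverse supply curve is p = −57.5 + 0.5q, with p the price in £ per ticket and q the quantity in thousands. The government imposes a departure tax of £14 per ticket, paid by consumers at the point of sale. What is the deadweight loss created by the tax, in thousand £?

Deadweight loss = £140 thousand.

Rewrite in direct form: qd = 556 − 5p and qs = 2p + 115.
Without the tax, 556 − 5p = 2p + 115 gives 7p = 441, so p* = £63 and q* = 241.
With the tax collected from consumers, demand (in seller-price terms) shifts: qd = 556 − 5(p + 14).
Solving gives q = 221 with consumers paying £67 and sellers receiving £53 (the £14 wedge).
Quantity falls by |ΔQ| = |241 − 221| = 20.
DWL = ½ · t · |ΔQ| = ½ · 14 · 20 = £140.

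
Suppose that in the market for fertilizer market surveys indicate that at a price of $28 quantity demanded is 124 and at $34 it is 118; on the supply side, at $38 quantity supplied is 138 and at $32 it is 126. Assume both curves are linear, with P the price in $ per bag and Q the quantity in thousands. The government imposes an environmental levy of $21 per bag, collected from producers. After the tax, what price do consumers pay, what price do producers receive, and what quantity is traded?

Consumers pay $44; producers receive $23; quantity = 108.

Demand slope: (118 − 124)/(34 − 28) = -1, so Qd = 152 − P.
Supply slope: (126 − 138)/(32 − 38) = 2, so Qs = 2P + 62.
Without the tax, 152 − P = 2P + 62 gives 3P = 90, so P* = $30 and Q* = 122.
With the tax collected from producers, supply shifts: Qs = 2(P − 21) + 62.
New equilibrium: consumers pay $44, producers receive $23, Q = 108. (Wedge: Pb − Ps = 21.)
The less price-elastic side of the market bears the larger share of a per-unit tax.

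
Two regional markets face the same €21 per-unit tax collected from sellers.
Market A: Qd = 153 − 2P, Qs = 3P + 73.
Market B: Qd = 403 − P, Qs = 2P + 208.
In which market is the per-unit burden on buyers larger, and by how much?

Market A: pre-tax P* = €16, Q* = 121; post-tax Q = 95.8; per-unit burden on buyers = €12.6.
Market B: pre-tax P* = €65, Q* = 338; post-tax Q = 324; per-unit burden on buyers = €14.
Difference: €12.6 vs €14 → market B is larger by €1.4.

Market B, by €1.4.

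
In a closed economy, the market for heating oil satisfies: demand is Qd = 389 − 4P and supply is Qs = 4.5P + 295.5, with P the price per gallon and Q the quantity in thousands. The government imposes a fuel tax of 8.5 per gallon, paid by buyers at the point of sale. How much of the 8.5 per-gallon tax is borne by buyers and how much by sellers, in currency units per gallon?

Without the tax, 389 − 4P = 4.5P + 295.5 gives 8.5P = 93.5, so P* = 11 and Q* = 345.
With the tax collected from buyers, demand (in seller-price terms) shifts: Qd = 389 − 4(P + 8.5).
New equilibrium: buyers pay 15.5, sellers receive 7, Q = 327. (Wedge: Pb − Ps = 8.5.)
Burden on buyers: 4.5; on sellers: 4. (They sum to 8.5.)

Buyers bear 4.5 per gallon; sellers bear 4 per gallon.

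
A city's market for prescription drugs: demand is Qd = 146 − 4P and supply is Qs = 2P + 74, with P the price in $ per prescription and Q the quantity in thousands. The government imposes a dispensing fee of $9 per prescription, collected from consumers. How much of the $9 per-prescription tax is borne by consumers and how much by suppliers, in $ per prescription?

Consumers bear $3 per prescription; suppliers bear $6 per prescription.

Without the tax, 146 − 4P = 2P + 74 gives 6P = 72, so P* = $12 and Q* = 98.
With the tax collected from consumers, demand (in seller-price terms) shifts: Qd = 146 − 4(P + 9).
New equilibrium: consumers pay $15, suppliers receive $6, Q = 86. (Wedge: Pb − Ps = 9.)
Burden on consumers: $3; on suppliers: $6. (They sum to $9.)
The less price-elastic side of the market bears the larger share of a per-unit tax.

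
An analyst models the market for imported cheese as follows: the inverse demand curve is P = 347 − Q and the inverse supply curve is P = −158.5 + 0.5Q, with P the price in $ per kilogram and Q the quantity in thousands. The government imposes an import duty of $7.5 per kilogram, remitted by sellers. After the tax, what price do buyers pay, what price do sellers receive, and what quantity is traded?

Buyers pay $15; sellers receive $7.5; quantity = 332.

Inverting to Q(P) form: Qd = 347 − P; Qs = 2P + 317.
Before the tax: set 347 − P = 2P + 317 → P* = $10, Q* = 337.
With the tax collected from sellers, supply shifts: Qs = 2(P − 7.5) + 317.
Solving gives Q = 332 with buyers paying $15 and sellers receiving $7.5 (the $7.5 wedge).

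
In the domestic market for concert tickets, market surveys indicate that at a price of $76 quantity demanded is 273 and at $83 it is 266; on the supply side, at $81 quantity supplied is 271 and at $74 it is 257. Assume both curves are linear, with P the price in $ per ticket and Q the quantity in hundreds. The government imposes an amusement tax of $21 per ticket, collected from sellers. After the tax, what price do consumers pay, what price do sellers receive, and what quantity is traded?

Consumers pay $94; sellers receive $73; quantity = 255.

Demand slope: (266 − 273)/(83 − 76) = -1, so Qd = 349 − P.
Supply slope: (257 − 271)/(74 − 81) = 2, so Qs = 2P + 109.
Without the tax, 349 − P = 2P + 109 gives 3P = 240, so P* = $80 and Q* = 269.
With the tax collected from sellers, supply shifts: Qs = 2(P − 21) + 109.
New equilibrium: consumers pay $94, sellers receive $73, Q = 255. (Wedge: Pb − Ps = 21.)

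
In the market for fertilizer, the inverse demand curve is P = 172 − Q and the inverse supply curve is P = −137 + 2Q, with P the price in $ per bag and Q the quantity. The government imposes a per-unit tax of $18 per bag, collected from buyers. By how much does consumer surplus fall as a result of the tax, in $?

Consumer surplus falls by $600.

Rewrite in direct form: Qd = 172 − P and Qs = 0.5P + 68.5.
Without the tax, 172 − P = 0.5P + 68.5 gives 1.5P = 103.5, so P* = $69 and Q* = 103.
With the tax collected from buyers, demand (in seller-price terms) shifts: Qd = 172 − (P + 18).
New equilibrium: buyers pay $75, sellers receive $57, Q = 97. (Wedge: Pb − Ps = 18.)
ΔCS is the trapezoid between Q = 97 and Q = 103 of height $6: ½ · (103 + 97) · 6 = $600.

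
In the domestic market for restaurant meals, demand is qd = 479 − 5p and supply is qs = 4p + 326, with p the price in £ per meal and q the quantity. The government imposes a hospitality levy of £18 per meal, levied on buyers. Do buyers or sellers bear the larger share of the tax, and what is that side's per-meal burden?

Without the tax, 479 − 5p = 4p + 326 gives 9p = 153, so p* = £17 and q* = 394.
With the tax collected from buyers, demand (in seller-price terms) shifts: qd = 479 − 5(p + 18).
New equilibrium: buyers pay £25, sellers receive £7, q = 354. (Wedge: pb − ps = 18.)
Per-meal burden: buyers £8, sellers £10.
Sellers take the larger share because supply is less price-elastic here (demand slope 5 vs supply slope 4).

Sellers bear the larger share: £10 per meal.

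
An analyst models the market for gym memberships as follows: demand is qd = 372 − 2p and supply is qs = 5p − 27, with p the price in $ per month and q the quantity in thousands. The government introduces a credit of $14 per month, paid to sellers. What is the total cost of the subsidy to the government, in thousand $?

Without the subsidy, 372 − 2p = 5p − 27 gives 7p = 399, so p* = $57 and q* = 258.
With a per-unit subsidy paid to sellers, each receives p + 14 per unit sold, so supply becomes qs = 5(p + 14) − 27.
Solving gives q = 278 with consumers paying $47 and sellers receiving $61 (the $14 wedge).
Outlay = t · Q = 14 · 278 = $3892.

Government outlay = $3892 thousand.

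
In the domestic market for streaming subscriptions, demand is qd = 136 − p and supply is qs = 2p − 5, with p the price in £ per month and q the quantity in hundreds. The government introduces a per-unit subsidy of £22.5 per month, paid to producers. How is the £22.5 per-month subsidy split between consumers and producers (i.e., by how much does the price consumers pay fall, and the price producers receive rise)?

Consumers gain £15 per month; producers gain £7.5 per month.

Before the subsidy: set 136 − p = 2p − 5 → p* = £47, q* = 89.
With a per-unit subsidy paid to producers, each receives p + 22.5 per unit sold, so supply becomes qs = 2(p + 22.5) − 5.
New equilibrium: consumers pay £32, producers receive £54.5, q = 104. (Wedge: pb − ps = −22.5.)
Gain to consumers: £15; to producers: £7.5. (They sum to £22.5.)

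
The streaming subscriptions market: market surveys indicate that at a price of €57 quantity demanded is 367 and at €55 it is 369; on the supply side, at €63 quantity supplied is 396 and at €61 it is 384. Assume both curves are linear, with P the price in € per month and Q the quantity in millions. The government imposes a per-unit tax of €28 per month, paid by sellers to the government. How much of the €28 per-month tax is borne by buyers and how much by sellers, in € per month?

Buyers bear €24 per month; sellers bear €4 per month.

Demand slope: (369 − 367)/(55 − 57) = -1, so Qd = 424 − P.
Supply slope: (384 − 396)/(61 − 63) = 6, so Qs = 6P + 18.
Before the tax: set 424 − P = 6P + 18 → P* = €58, Q* = 366.
With the tax collected from sellers, supply shifts: Qs = 6(P − 28) + 18.
Solving gives Q = 342 with buyers paying €82 and sellers receiving €54 (the €28 wedge).
Burden on buyers: €24; on sellers: €4. (They sum to €28.)
The less price-elastic side of the market bears the larger share of a per-unit tax.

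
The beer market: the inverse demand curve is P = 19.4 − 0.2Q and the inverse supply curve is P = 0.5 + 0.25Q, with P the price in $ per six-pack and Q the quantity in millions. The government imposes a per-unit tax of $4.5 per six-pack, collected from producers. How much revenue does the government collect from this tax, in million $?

Rewrite in direct form: Qd = 97 − 5P and Qs = 4P − 2.
Before the tax: set 97 − 5P = 4P − 2 → P* = $11, Q* = 42.
With the tax collected from producers, supply shifts: Qs = 4(P − 4.5) − 2.
Solving gives Q = 32 with buyers paying $13 and producers receiving $8.5 (the $4.5 wedge).
Revenue = t · Q = 4.5 · 32 = $144.

Tax revenue = $144 million.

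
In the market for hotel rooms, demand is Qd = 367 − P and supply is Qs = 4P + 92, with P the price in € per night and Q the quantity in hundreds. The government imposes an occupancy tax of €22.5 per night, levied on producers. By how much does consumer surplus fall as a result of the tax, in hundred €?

Consumer surplus falls by €5454 hundred.

Without the tax, 367 − P = 4P + 92 gives 5P = 275, so P* = €55 and Q* = 312.
With the tax collected from producers, supply shifts: Qs = 4(P − 22.5) + 92.
Solving gives Q = 294 with buyers paying €73 and producers receiving €50.5 (the €22.5 wedge).
ΔCS is the trapezoid between Q = 294 and Q = 312 of height €18: ½ · (312 + 294) · 18 = €5454.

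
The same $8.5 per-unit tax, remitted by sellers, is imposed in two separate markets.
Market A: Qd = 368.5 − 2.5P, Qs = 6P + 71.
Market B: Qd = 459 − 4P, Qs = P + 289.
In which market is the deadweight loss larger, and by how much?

Market A, by $34.85.

Market A: pre-tax P* = $35, Q* = 281; post-tax Q = 266; deadweight loss = $63.75.
Market B: pre-tax P* = $34, Q* = 323; post-tax Q = 316.2; deadweight loss = $28.9.
Difference: $63.75 vs $28.9 → market A is larger by $34.85.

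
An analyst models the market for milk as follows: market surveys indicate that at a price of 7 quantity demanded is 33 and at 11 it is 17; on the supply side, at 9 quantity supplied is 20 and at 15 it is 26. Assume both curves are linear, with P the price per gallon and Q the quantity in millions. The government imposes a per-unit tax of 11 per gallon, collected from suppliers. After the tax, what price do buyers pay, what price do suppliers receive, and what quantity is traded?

Buyers pay 12.2; suppliers receive 1.2; quantity = 12.2.

Demand slope: (17 − 33)/(11 − 7) = -4, so Qd = 61 − 4P.
Supply slope: (26 − 20)/(15 − 9) = 1, so Qs = P + 11.
Without the tax, 61 − 4P = P + 11 gives 5P = 50, so P* = 10 and Q* = 21.
With the tax collected from suppliers, supply shifts: Qs = (P − 11) + 11.
Solving gives Q = 12.2 with buyers paying 12.2 and suppliers receiving 1.2 (the 11 wedge).
The less price-elastic side of the market bears the larger share of a per-unit tax.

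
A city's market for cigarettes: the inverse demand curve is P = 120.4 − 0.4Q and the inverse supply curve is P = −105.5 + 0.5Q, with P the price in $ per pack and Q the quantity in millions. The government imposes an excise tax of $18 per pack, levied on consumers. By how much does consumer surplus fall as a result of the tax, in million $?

Consumer surplus falls by $1928 million.

Rewrite in direct form: Qd = 301 − 2.5P and Qs = 2P + 211.
Before the tax: set 301 − 2.5P = 2P + 211 → P* = $20, Q* = 251.
With the tax collected from consumers, demand (in seller-price terms) shifts: Qd = 301 − 2.5(P + 18).
Solving gives Q = 231 with consumers paying $28 and suppliers receiving $10 (the $18 wedge).
ΔCS is the trapezoid between Q = 231 and Q = 251 of height $8: ½ · (251 + 231) · 8 = $1928.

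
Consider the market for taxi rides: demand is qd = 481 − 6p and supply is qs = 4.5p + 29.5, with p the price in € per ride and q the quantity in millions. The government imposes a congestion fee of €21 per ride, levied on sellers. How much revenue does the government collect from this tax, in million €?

Tax revenue = €3549 million.

Before the tax: set 481 − 6p = 4.5p + 29.5 → p* = €43, q* = 223.
With the tax collected from sellers, supply shifts: qs = 4.5(p − 21) + 29.5.
New equilibrium: consumers pay €52, sellers receive €31, q = 169. (Wedge: pb − ps = 21.)
Revenue = t · Q = 21 · 169 = €3549.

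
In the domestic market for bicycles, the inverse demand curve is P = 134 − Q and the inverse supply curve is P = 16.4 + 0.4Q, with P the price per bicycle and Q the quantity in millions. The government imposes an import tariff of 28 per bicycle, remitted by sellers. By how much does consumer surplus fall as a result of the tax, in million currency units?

Inverting to Q(P) form: Qd = 134 − P; Qs = 2.5P − 41.
Before the tax: set 134 − P = 2.5P − 41 → P* = 50, Q* = 84.
With the tax collected from sellers, supply shifts: Qs = 2.5(P − 28) − 41.
New equilibrium: consumers pay 70, sellers receive 42, Q = 64. (Wedge: Pb − Ps = 28.)
ΔCS is the trapezoid between Q = 64 and Q = 84 of height 20: ½ · (84 + 64) · 20 = 1480.

Consumer surplus falls by 1480 million.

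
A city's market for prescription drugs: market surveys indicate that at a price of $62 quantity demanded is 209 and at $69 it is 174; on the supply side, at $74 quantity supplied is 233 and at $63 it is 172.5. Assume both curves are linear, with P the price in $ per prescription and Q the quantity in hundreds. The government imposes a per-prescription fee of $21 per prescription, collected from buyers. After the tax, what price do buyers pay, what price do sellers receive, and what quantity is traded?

Demand slope: (174 − 209)/(69 − 62) = -5, so Qd = 519 − 5P.
Supply slope: (172.5 − 233)/(63 − 74) = 5.5, so Qs = 5.5P − 174.
Without the tax, 519 − 5P = 5.5P − 174 gives 10.5P = 693, so P* = $66 and Q* = 189.
With the tax collected from buyers, demand (in seller-price terms) shifts: Qd = 519 − 5(P + 21).
New equilibrium: buyers pay $77, sellers receive $56, Q = 134. (Wedge: Pb − Ps = 21.)

Buyers pay $77; sellers receive $56; quantity = 134.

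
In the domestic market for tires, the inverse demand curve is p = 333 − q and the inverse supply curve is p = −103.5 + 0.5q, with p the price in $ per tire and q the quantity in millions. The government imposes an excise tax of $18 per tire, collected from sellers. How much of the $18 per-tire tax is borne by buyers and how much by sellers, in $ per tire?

Inverting to q(p) form: qd = 333 − p; qs = 2p + 207.
Before the tax: set 333 − p = 2p + 207 → p* = $42, q* = 291.
With the tax collected from sellers, supply shifts: qs = 2(p − 18) + 207.
New equilibrium: buyers pay $54, sellers receive $36, q = 279. (Wedge: pb − ps = 18.)
Burden on buyers: $12; on sellers: $6. (They sum to $18.)

Buyers bear $12 per tire; sellers bear $6 per tire.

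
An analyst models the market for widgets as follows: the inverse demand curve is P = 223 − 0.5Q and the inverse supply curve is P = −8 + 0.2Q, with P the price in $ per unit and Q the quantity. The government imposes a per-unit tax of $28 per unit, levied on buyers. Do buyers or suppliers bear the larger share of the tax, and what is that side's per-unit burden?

Buyers bear the larger share: $20 per unit.

Inverting to Q(P) form: Qd = 446 − 2P; Qs = 5P + 40.
Without the tax, 446 − 2P = 5P + 40 gives 7P = 406, so P* = $58 and Q* = 330.
With the tax collected from buyers, demand (in seller-price terms) shifts: Qd = 446 − 2(P + 28).
New equilibrium: buyers pay $78, suppliers receive $50, Q = 290. (Wedge: Pb − Ps = 28.)
Per-unit burden: buyers $20, suppliers $8.
Buyers take the larger share because demand is less price-elastic here (demand slope 2 vs supply slope 5).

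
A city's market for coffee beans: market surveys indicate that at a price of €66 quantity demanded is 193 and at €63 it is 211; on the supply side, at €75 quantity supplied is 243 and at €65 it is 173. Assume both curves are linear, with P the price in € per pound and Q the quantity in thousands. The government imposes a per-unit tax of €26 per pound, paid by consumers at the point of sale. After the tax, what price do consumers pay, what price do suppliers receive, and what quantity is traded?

Demand slope: (211 − 193)/(63 − 66) = -6, so Qd = 589 − 6P.
Supply slope: (173 − 243)/(65 − 75) = 7, so Qs = 7P − 282.
Without the tax, 589 − 6P = 7P − 282 gives 13P = 871, so P* = €67 and Q* = 187.
With the tax collected from consumers, demand (in seller-price terms) shifts: Qd = 589 − 6(P + 26).
New equilibrium: consumers pay €81, suppliers receive €55, Q = 103. (Wedge: Pb − Ps = 26.)

Consumers pay €81; suppliers receive €55; quantity = 103.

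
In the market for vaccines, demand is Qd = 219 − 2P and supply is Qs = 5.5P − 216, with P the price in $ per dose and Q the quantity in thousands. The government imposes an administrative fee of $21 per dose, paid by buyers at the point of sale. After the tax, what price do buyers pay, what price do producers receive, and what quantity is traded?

Before the tax: set 219 − 2P = 5.5P − 216 → P* = $58, Q* = 103.
With the tax collected from buyers, demand (in seller-price terms) shifts: Qd = 219 − 2(P + 21).
Solving gives Q = 72.2 with buyers paying $73.4 and producers receiving $52.4 (the $21 wedge).
The less price-elastic side of the market bears the larger share of a per-unit tax.

Buyers pay $73.4; producers receive $52.4; quantity = 72.2.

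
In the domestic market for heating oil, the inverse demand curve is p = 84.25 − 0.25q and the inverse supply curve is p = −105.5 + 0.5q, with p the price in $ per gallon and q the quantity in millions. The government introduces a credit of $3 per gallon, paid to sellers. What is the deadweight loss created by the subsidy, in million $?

Deadweight loss = $6 million.

Inverting to q(p) form: qd = 337 − 4p; qs = 2p + 211.
Without the subsidy, 337 − 4p = 2p + 211 gives 6p = 126, so p* = $21 and q* = 253.
With a per-unit subsidy paid to sellers, each receives p + 3 per unit sold, so supply becomes qs = 2(p + 3) + 211.
Solving gives q = 257 with consumers paying $20 and sellers receiving $23 (the $3 wedge).
Quantity rises by |ΔQ| = |253 − 257| = 4.
DWL = ½ · t · |ΔQ| = ½ · 3 · 4 = $6.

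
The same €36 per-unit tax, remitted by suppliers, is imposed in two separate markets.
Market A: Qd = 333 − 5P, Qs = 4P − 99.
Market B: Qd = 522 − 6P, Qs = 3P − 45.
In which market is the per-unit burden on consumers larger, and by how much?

Market A: pre-tax P* = €48, Q* = 93; post-tax Q = 13; per-unit burden on consumers = €16.
Market B: pre-tax P* = €63, Q* = 144; post-tax Q = 72; per-unit burden on consumers = €12.
Difference: €16 vs €12 → market A is larger by €4.

Market A, by €4.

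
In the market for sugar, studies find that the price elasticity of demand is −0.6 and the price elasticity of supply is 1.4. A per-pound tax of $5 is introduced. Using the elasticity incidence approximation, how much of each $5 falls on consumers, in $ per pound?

Incidence ratio: consumers' share ≈ εs / (εs + |εd|) = 1.4 / (1.4 + 0.6) = 0.7.
So consumers bear ≈ 0.7 × $5 = $3.5; sellers bear $1.5.

Consumers bear ≈ $3.5 per pound.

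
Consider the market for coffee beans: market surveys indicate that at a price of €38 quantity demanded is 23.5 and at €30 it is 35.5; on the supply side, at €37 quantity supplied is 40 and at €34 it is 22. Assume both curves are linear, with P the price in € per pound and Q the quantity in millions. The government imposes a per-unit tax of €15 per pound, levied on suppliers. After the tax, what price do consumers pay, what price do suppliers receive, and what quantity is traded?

Demand slope: (35.5 − 23.5)/(30 − 38) = -1.5, so Qd = 80.5 − 1.5P.
Supply slope: (22 − 40)/(34 − 37) = 6, so Qs = 6P − 182.
Before the tax: set 80.5 − 1.5P = 6P − 182 → P* = €35, Q* = 28.
With the tax collected from suppliers, supply shifts: Qs = 6(P − 15) − 182.
New equilibrium: consumers pay €47, suppliers receive €32, Q = 10. (Wedge: Pb − Ps = 15.)

Consumers pay €47; suppliers receive €32; quantity = 10.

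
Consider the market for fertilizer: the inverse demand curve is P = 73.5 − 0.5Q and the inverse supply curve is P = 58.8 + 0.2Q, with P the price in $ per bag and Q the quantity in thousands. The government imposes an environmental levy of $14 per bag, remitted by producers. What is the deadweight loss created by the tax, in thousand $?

Deadweight loss = $140 thousand.

Inverting to Q(P) form: Qd = 147 − 2P; Qs = 5P − 294.
Without the tax, 147 − 2P = 5P − 294 gives 7P = 441, so P* = $63 and Q* = 21.
With the tax collected from producers, supply shifts: Qs = 5(P − 14) − 294.
New equilibrium: buyers pay $73, producers receive $59, Q = 1. (Wedge: Pb − Ps = 14.)
Quantity falls by |ΔQ| = |21 − 1| = 20.
DWL = ½ · t · |ΔQ| = ½ · 14 · 20 = $140.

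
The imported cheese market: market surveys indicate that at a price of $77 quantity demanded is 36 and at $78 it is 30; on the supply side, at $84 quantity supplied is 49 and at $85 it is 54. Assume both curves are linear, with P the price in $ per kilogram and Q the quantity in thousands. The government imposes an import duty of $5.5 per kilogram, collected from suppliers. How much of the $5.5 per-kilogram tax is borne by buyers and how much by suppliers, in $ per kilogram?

Demand slope: (30 − 36)/(78 − 77) = -6, so Qd = 498 − 6P.
Supply slope: (54 − 49)/(85 − 84) = 5, so Qs = 5P − 371.
Before the tax: set 498 − 6P = 5P − 371 → P* = $79, Q* = 24.
With the tax collected from suppliers, supply shifts: Qs = 5(P − 5.5) − 371.
Solving gives Q = 9 with buyers paying $81.5 and suppliers receiving $76 (the $5.5 wedge).
Burden on buyers: $2.5; on suppliers: $3. (They sum to $5.5.)
The less price-elastic side of the market bears the larger share of a per-unit tax.

Buyers bear $2.5 per kilogram; suppliers bear $3 per kilogram.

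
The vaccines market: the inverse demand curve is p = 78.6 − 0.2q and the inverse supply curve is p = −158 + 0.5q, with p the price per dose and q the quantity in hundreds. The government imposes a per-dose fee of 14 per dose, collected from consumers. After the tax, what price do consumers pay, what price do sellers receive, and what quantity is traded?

Rewrite in direct form: qd = 393 − 5p and qs = 2p + 316.
Without the tax, 393 − 5p = 2p + 316 gives 7p = 77, so p* = 11 and q* = 338.
With the tax collected from consumers, demand (in seller-price terms) shifts: qd = 393 − 5(p + 14).
New equilibrium: consumers pay 15, sellers receive 1, q = 318. (Wedge: pb − ps = 14.)

Consumers pay 15; sellers receive 1; quantity = 318.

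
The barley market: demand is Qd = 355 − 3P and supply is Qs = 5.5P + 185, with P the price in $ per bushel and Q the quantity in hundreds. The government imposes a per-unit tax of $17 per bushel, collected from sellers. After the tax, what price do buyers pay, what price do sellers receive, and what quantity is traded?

Buyers pay $31; sellers receive $14; quantity = 262.

Without the tax, 355 − 3P = 5.5P + 185 gives 8.5P = 170, so P* = $20 and Q* = 295.
With the tax collected from sellers, supply shifts: Qs = 5.5(P − 17) + 185.
New equilibrium: buyers pay $31, sellers receive $14, Q = 262. (Wedge: Pb − Ps = 17.)
The less price-elastic side of the market bears the larger share of a per-unit tax.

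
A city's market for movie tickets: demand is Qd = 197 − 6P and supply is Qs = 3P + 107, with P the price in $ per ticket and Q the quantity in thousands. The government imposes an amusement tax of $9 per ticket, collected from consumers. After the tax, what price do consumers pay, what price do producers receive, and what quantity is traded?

Consumers pay $13; producers receive $4; quantity = 119.

Before the tax: set 197 − 6P = 3P + 107 → P* = $10, Q* = 137.
With the tax collected from consumers, demand (in seller-price terms) shifts: Qd = 197 − 6(P + 9).
Solving gives Q = 119 with consumers paying $13 and producers receiving $4 (the $9 wedge).
The less price-elastic side of the market bears the larger share of a per-unit tax.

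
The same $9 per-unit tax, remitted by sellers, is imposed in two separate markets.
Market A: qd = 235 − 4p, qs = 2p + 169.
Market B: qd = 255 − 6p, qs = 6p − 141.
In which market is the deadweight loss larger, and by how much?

Market A: pre-tax p* = $11, q* = 191; post-tax q = 179; deadweight loss = $54.
Market B: pre-tax p* = $33, q* = 57; post-tax q = 30; deadweight loss = $121.5.
Difference: $54 vs $121.5 → market B is larger by $67.5.

Market B, by $67.5.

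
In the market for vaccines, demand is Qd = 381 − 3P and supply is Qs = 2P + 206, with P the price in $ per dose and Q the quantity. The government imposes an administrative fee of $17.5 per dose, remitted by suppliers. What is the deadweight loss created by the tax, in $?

Without the tax, 381 − 3P = 2P + 206 gives 5P = 175, so P* = $35 and Q* = 276.
With the tax collected from suppliers, supply shifts: Qs = 2(P − 17.5) + 206.
New equilibrium: consumers pay $42, suppliers receive $24.5, Q = 255. (Wedge: Pb − Ps = 17.5.)
Quantity falls by |ΔQ| = |276 − 255| = 21.
DWL = ½ · t · |ΔQ| = ½ · 17.5 · 21 = $183.75.

Deadweight loss = $183.75.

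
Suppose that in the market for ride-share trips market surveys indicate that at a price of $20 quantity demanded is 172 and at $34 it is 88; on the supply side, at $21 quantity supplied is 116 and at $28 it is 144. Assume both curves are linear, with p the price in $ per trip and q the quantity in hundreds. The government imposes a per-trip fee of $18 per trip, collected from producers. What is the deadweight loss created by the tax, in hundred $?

Demand slope: (88 − 172)/(34 − 20) = -6, so qd = 292 − 6p.
Supply slope: (144 − 116)/(28 − 21) = 4, so qs = 4p + 32.
Before the tax: set 292 − 6p = 4p + 32 → p* = $26, q* = 136.
With the tax collected from producers, supply shifts: qs = 4(p − 18) + 32.
New equilibrium: consumers pay $33.2, producers receive $15.2, q = 92.8. (Wedge: pb − ps = 18.)
Quantity falls by |ΔQ| = |136 − 92.8| = 43.2.
DWL = ½ · t · |ΔQ| = ½ · 18 · 43.2 = $388.8.

Deadweight loss = $388.8 hundred.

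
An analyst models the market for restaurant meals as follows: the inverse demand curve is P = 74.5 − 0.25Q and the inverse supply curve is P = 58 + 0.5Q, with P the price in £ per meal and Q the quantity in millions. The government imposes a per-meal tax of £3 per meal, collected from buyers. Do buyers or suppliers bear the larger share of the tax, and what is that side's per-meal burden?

Inverting to Q(P) form: Qd = 298 − 4P; Qs = 2P − 116.
Without the tax, 298 − 4P = 2P − 116 gives 6P = 414, so P* = £69 and Q* = 22.
With the tax collected from buyers, demand (in seller-price terms) shifts: Qd = 298 − 4(P + 3).
New equilibrium: buyers pay £70, suppliers receive £67, Q = 18. (Wedge: Pb − Ps = 3.)
Per-meal burden: buyers £1, suppliers £2.
Suppliers take the larger share because supply is less price-elastic here (demand slope 4 vs supply slope 2).

Suppliers bear the larger share: £2 per meal.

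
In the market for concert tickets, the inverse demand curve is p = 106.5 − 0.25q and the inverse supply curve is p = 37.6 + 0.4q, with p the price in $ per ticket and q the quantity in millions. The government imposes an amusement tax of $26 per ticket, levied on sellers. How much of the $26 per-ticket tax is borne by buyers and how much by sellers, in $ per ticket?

Buyers bear $10 per ticket; sellers bear $16 per ticket.

Inverting to q(p) form: qd = 426 − 4p; qs = 2.5p − 94.
Without the tax, 426 − 4p = 2.5p − 94 gives 6.5p = 520, so p* = $80 and q* = 106.
With the tax collected from sellers, supply shifts: qs = 2.5(p − 26) − 94.
New equilibrium: buyers pay $90, sellers receive $64, q = 66. (Wedge: pb − ps = 26.)
Burden on buyers: $10; on sellers: $16. (They sum to $26.)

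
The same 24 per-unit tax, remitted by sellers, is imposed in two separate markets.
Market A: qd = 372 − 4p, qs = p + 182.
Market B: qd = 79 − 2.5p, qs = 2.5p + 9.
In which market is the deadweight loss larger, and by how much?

Market A: pre-tax p* = 38, q* = 220; post-tax q = 200.8; deadweight loss = 230.4.
Market B: pre-tax p* = 14, q* = 44; post-tax q = 14; deadweight loss = 360.
Difference: 230.4 vs 360 → market B is larger by 129.6.

Market B, by 129.6.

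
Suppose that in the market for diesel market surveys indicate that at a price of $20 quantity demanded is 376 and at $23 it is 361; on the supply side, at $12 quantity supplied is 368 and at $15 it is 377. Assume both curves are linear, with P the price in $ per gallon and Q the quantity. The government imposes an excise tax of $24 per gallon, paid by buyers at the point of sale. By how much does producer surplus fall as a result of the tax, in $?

Producer surplus falls by $5452.5.

Demand slope: (361 − 376)/(23 − 20) = -5, so Qd = 476 − 5P.
Supply slope: (377 − 368)/(15 − 12) = 3, so Qs = 3P + 332.
Without the tax, 476 − 5P = 3P + 332 gives 8P = 144, so P* = $18 and Q* = 386.
With the tax collected from buyers, demand (in seller-price terms) shifts: Qd = 476 − 5(P + 24).
New equilibrium: buyers pay $27, producers receive $3, Q = 341. (Wedge: Pb − Ps = 24.)
ΔPS is the trapezoid between Q = 341 and Q = 386 of height $15: ½ · (386 + 341) · 15 = $5452.5.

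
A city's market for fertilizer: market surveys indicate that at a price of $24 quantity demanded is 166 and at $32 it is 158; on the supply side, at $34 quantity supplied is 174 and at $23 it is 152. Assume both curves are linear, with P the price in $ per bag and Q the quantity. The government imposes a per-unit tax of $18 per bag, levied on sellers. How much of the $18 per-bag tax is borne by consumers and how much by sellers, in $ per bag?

Demand slope: (158 − 166)/(32 − 24) = -1, so Qd = 190 − P.
Supply slope: (152 − 174)/(23 − 34) = 2, so Qs = 2P + 106.
Before the tax: set 190 − P = 2P + 106 → P* = $28, Q* = 162.
With the tax collected from sellers, supply shifts: Qs = 2(P − 18) + 106.
New equilibrium: consumers pay $40, sellers receive $22, Q = 150. (Wedge: Pb − Ps = 18.)
Burden on consumers: $12; on sellers: $6. (They sum to $18.)
The less price-elastic side of the market bears the larger share of a per-unit tax.

Consumers bear $12 per bag; sellers bear $6 per bag.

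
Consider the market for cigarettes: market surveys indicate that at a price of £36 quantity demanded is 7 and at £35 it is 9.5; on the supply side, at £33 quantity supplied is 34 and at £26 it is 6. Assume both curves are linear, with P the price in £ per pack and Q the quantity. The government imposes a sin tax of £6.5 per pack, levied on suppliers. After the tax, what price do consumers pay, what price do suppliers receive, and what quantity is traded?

Consumers pay £34; suppliers receive £27.5; quantity = 12.

Demand slope: (9.5 − 7)/(35 − 36) = -2.5, so Qd = 97 − 2.5P.
Supply slope: (6 − 34)/(26 − 33) = 4, so Qs = 4P − 98.
Before the tax: set 97 − 2.5P = 4P − 98 → P* = £30, Q* = 22.
With the tax collected from suppliers, supply shifts: Qs = 4(P − 6.5) − 98.
New equilibrium: consumers pay £34, suppliers receive £27.5, Q = 12. (Wedge: Pb − Ps = 6.5.)
The less price-elastic side of the market bears the larger share of a per-unit tax.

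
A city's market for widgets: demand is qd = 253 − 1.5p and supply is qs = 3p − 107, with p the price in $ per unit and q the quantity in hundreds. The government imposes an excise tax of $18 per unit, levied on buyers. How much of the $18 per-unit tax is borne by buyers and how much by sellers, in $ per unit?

Buyers bear $12 per unit; sellers bear $6 per unit.

Without the tax, 253 − 1.5p = 3p − 107 gives 4.5p = 360, so p* = $80 and q* = 133.
With the tax collected from buyers, demand (in seller-price terms) shifts: qd = 253 − 1.5(p + 18).
New equilibrium: buyers pay $92, sellers receive $74, q = 115. (Wedge: pb − ps = 18.)
Burden on buyers: $12; on sellers: $6. (They sum to $18.)
The less price-elastic side of the market bears the larger share of a per-unit tax.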